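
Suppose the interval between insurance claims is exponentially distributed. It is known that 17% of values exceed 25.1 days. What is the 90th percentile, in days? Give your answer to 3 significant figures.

32.6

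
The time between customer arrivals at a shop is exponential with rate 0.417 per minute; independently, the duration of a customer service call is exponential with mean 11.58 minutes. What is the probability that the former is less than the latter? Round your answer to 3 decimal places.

0.828

λ_1 = 0.417, λ_2 = 1/11.58 = 0.0863558.
For independent exponentials, P(the former < the latter) = λ_1/(λ_1+λ_2) = 0.417/0.503356 ≈ 0.828.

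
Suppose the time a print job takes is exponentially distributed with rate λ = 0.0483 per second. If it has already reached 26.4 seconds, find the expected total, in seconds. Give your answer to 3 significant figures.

47.1

By memorylessness, E[X | X > 26.4] = 26.4 + 1/λ = 26.4 + 20.7039 = 47.1039 seconds.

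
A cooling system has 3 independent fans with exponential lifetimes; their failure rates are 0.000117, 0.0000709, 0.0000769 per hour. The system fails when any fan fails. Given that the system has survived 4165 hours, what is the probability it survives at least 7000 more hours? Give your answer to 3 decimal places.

0.157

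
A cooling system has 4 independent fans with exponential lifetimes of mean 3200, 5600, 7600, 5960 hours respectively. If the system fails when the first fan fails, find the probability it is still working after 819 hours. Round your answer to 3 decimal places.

0.523

The first failure time is exponential with rate Σλ_i = 1/3200 + 1/5600 + 1/7600 + 1/5960 = 0.000790436 per hour.
P(min > 819) = e^(−0.000790436·819) = e^(−0.64737) ≈ 0.523.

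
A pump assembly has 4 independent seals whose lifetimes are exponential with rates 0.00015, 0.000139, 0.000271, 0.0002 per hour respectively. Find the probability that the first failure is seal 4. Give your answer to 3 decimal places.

The time to first failure is exponential with rate Σλ = 0.00015 + 0.000139 + 0.000271 + 0.0002 = 0.00076.
P(seal 4 first) = λ_4/Σλ = 0.0002/0.00076 ≈ 0.263.

0.263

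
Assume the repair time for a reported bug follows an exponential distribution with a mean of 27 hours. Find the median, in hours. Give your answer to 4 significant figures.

The rate is λ = 1/27 = 0.037037 per hour.
Set 1 − e^(−λt) = 0.5, so t = −ln(0.5)/λ = 0.69315/0.037037 ≈ 18.715 hours.

18.71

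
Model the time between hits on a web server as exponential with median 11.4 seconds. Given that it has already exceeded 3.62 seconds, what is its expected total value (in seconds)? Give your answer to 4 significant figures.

20.07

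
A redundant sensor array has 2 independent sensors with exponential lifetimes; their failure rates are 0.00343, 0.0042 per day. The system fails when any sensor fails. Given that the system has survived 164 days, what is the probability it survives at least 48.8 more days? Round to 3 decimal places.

0.689

Time to first failure ~ Exp(Σλ) with Σλ = 0.00763.
By memorylessness, P(T > 164+48.8 | T > 164) = P(T > 48.8) = e^(−0.00763·48.8) ≈ 0.689.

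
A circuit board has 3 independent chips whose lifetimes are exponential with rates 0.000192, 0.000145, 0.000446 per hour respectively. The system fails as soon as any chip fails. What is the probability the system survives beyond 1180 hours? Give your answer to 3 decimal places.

0.397

The time to first failure is exponential with rate Σλ = 0.000192 + 0.000145 + 0.000446 = 0.000783.
P(min > 1180) = e^(−0.000783·1180) = e^(−0.92394) ≈ 0.397.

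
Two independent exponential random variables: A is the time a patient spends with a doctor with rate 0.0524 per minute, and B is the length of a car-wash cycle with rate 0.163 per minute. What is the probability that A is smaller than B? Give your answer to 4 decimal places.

0.2433

λ_1 = 0.0524, λ_2 = 0.163.
For independent exponentials, P(A < B) = λ_1/(λ_1+λ_2) = 0.0524/0.2154 ≈ 0.2433.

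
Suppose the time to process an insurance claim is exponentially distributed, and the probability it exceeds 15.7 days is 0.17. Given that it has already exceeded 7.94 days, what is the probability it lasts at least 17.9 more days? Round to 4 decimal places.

0.1326

From e^(−λ·15.7) = 0.17, λ = −ln(0.17)/15.7 = 0.112863.
Memoryless: P(X > 7.94+17.9 | X > 7.94) = P(X > 17.9) = e^(−0.112863·17.9) ≈ 0.1326.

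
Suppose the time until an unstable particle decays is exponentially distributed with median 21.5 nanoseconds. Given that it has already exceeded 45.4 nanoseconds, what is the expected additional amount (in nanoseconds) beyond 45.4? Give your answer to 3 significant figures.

31.0

For an exponential, median = ln(2)/λ, so λ = ln 2 / 21.5 = 0.0322394 per nanosecond.
By memorylessness, the remaining amount past any threshold is again Exp(λ) with mean 1/λ = 31.0179 nanoseconds.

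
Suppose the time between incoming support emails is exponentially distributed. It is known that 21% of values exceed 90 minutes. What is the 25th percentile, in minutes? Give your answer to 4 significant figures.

e^(−λ·90) = 0.21 ⇒ λ = −ln(0.21)/90 = 0.0173405.
25th percentile: 1 − e^(−λt) = 0.25, t = −ln(0.75)/λ = 16.5902 minutes.

16.59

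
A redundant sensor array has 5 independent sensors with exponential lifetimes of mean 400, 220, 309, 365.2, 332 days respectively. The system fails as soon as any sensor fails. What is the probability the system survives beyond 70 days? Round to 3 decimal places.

The first failure time is exponential with rate Σλ_i = 1/400 + 1/220 + 1/309 + 1/365.2 + 1/332 = 0.016032 per day.
P(min > 70) = e^(−0.016032·70) = e^(−1.1222) ≈ 0.326.

0.326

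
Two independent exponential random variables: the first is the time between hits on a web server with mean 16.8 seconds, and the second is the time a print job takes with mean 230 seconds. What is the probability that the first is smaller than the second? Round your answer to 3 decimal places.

0.932

λ_1 = 1/16.8 = 0.0595238, λ_2 = 1/230 = 0.00434783.
For independent exponentials, P(the first < the second) = λ_1/(λ_1+λ_2) = 0.0595238/0.0638716 ≈ 0.932.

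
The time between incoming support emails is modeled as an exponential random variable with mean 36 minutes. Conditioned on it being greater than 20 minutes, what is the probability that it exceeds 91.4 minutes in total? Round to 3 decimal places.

0.138

The rate is λ = 1/36 = 0.0277778 per minute.
The exponential is memoryless, so the remaining time is again Exp(λ): the condition X > 20 is irrelevant.
P(X > 71.4) = e^(−1.9833) ≈ 0.138.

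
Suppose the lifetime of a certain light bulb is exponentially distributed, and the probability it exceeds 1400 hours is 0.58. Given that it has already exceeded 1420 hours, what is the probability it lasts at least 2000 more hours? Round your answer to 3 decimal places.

0.459

From e^(−λ·1400) = 0.58, λ = −ln(0.58)/1400 = 0.000389091.
Memoryless: P(X > 1420+2000 | X > 1420) = P(X > 2000) = e^(−0.000389091·2000) ≈ 0.459.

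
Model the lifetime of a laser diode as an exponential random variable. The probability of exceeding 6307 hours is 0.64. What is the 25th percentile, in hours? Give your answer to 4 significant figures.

4066

e^(−λ·6307) = 0.64 ⇒ λ = −ln(0.64)/6307 = 0.0000707606.
25th percentile: 1 − e^(−λt) = 0.25, t = −ln(0.75)/λ = 4065.57 hours.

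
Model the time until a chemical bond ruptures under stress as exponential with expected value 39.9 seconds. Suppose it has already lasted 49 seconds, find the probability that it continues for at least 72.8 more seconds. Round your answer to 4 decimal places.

0.1613

The rate is λ = 1/39.9 = 0.0250627 per second.
By the memoryless property, P(X > 49+72.8 | X > 49) = P(X > 72.8).
P(X > 72.8) = e^(−1.8246) ≈ 0.1613.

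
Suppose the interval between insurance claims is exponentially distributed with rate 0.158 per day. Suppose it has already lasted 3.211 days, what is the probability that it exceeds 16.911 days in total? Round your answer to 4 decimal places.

P(X > s+t | X > s) = e^(−λ(s+t))/e^(−λs) = e^(−λt), independent of s = 3.211.
P(X > 13.7) = e^(−2.1646) ≈ 0.1148.

0.1148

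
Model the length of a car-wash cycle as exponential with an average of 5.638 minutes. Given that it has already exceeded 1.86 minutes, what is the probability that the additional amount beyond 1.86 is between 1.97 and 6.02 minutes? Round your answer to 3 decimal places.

0.361

The rate is λ = 1/5.638 = 0.177368 per minute.
Memoryless: the residual past 1.86 is again Exp(λ).
P(1.97 < residual < 6.02) = e^(−λ·1.97) − e^(−λ·6.02) = 0.70510 − 0.34378 ≈ 0.361.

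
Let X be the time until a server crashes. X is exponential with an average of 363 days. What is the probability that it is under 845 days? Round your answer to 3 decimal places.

0.902

The rate is λ = 1/363 = 0.00275482 per day.
P(X ≤ 845) = 1 − e^(−λ·845) = 1 − e^(−2.3278) ≈ 0.902.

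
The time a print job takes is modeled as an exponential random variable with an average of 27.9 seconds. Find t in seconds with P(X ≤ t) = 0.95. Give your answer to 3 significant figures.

The rate is λ = 1/27.9 = 0.0358423 per second.
Set 1 − e^(−λt) = 0.95, so t = −ln(0.05)/λ = 2.9957/0.0358423 ≈ 83.5809 seconds.

83.6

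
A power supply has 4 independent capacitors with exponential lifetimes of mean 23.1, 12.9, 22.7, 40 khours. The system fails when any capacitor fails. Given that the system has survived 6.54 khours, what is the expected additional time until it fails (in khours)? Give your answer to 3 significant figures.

5.27

First-failure rate Σλ = 1/23.1 + 1/12.9 + 1/22.7 + 1/40 = 0.189862.
By memorylessness the expected residual is 1/Σλ = 5.26698 khours, regardless of the 6.54 already elapsed.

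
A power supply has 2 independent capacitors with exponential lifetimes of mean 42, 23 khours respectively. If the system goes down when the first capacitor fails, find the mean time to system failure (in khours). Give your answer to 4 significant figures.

The first failure time is exponential with rate Σλ_i = 1/42 + 1/23 = 0.0672878 per khour.
E[min] = 1/Σλ = 1/0.0672878 = 14.8615 khours.

14.86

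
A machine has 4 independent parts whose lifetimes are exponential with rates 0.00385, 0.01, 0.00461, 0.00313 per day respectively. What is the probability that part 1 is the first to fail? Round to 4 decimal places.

The time to first failure is exponential with rate Σλ = 0.00385 + 0.01 + 0.00461 + 0.00313 = 0.02159.
P(part 1 first) = λ_1/Σλ = 0.00385/0.02159 ≈ 0.1783.

0.1783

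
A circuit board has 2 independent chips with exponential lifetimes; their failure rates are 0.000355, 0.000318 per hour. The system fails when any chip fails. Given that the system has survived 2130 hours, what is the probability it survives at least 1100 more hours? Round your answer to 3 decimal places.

Time to first failure ~ Exp(Σλ) with Σλ = 0.000673.
By memorylessness, P(T > 2130+1100 | T > 2130) = P(T > 1100) = e^(−0.000673·1100) ≈ 0.477.

0.477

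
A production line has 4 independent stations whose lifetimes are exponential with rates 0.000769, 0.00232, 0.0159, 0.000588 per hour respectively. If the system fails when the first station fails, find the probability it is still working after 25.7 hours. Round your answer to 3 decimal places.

The time to first failure is exponential with rate Σλ = 0.000769 + 0.00232 + 0.0159 + 0.000588 = 0.019577.
P(min > 25.7) = e^(−0.019577·25.7) = e^(−0.50313) ≈ 0.605.

0.605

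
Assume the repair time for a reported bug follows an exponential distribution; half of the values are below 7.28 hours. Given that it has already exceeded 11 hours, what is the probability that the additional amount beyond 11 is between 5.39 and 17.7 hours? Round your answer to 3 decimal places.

For an exponential, median = ln(2)/λ, so λ = ln 2 / 7.28 = 0.0952125 per hour.
Memoryless: the residual past 11 is again Exp(λ).
P(5.39 < residual < 17.7) = e^(−λ·5.39) − e^(−λ·17.7) = 0.59858 − 0.18540 ≈ 0.413.

0.413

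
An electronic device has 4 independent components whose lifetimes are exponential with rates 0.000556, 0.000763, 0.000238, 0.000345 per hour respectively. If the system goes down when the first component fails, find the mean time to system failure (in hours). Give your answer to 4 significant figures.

The time to first failure is exponential with rate Σλ = 0.000556 + 0.000763 + 0.000238 + 0.000345 = 0.001902.
E[min] = 1/Σλ = 1/0.001902 = 525.762 hours.

525.8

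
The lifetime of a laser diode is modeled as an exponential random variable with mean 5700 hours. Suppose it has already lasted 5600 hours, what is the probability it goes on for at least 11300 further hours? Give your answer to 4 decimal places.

0.1377

The rate is λ = 1/5700 = 0.000175439 per hour.
By the memoryless property, P(X > 5600+11300 | X > 5600) = P(X > 11300).
P(X > 11300) = e^(−1.9825) ≈ 0.1377.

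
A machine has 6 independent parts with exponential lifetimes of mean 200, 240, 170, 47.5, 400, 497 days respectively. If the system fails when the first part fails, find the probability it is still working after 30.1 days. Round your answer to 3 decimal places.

0.295

The first failure time is exponential with rate Σλ_i = 1/200 + 1/240 + 1/170 + 1/47.5 + 1/400 + 1/497 = 0.0406137 per day.
P(min > 30.1) = e^(−0.0406137·30.1) = e^(−1.2225) ≈ 0.295.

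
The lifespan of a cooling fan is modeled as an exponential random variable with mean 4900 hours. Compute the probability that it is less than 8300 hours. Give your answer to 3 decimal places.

The rate is λ = 1/4900 = 0.000204082 per hour.
P(X ≤ 8300) = 1 − e^(−λ·8300) = 1 − e^(−1.6939) ≈ 0.816.

0.816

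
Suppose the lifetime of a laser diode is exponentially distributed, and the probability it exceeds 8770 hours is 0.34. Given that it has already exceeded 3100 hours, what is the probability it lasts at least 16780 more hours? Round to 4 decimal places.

From e^(−λ·8770) = 0.34, λ = −ln(0.34)/8770 = 0.000123011.
Memoryless: P(X > 3100+16780 | X > 3100) = P(X > 16780) = e^(−0.000123011·16780) ≈ 0.1269.

0.1269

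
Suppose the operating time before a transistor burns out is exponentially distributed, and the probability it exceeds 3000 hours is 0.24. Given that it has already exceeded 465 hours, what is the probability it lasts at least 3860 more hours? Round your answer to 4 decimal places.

0.1594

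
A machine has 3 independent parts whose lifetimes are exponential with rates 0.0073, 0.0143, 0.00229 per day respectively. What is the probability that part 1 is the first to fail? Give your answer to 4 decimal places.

The time to first failure is exponential with rate Σλ = 0.0073 + 0.0143 + 0.00229 = 0.02389.
P(part 1 first) = λ_1/Σλ = 0.0073/0.02389 ≈ 0.3056.

0.3056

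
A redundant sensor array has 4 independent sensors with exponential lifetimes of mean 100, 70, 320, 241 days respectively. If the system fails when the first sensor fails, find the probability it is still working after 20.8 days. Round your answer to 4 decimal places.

0.5187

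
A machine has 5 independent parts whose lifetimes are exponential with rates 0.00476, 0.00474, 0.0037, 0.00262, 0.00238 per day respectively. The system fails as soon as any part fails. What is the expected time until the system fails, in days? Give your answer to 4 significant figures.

The time to first failure is exponential with rate Σλ = 0.00476 + 0.00474 + 0.0037 + 0.00262 + 0.00238 = 0.0182.
E[min] = 1/Σλ = 1/0.0182 = 54.9451 days.

54.95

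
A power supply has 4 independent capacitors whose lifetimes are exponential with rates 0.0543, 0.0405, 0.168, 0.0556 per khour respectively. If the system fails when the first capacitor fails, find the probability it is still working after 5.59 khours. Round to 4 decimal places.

0.1687

The time to first failure is exponential with rate Σλ = 0.0543 + 0.0405 + 0.168 + 0.0556 = 0.3184.
P(min > 5.59) = e^(−0.3184·5.59) = e^(−1.7799) ≈ 0.1687.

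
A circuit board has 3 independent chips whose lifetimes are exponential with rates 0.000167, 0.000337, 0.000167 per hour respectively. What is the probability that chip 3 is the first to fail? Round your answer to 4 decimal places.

The time to first failure is exponential with rate Σλ = 0.000167 + 0.000337 + 0.000167 = 0.000671.
P(chip 3 first) = λ_3/Σλ = 0.000167/0.000671 ≈ 0.2489.

0.2489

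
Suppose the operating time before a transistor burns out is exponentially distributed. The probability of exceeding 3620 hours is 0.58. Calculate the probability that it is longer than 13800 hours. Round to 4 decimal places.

0.1254

e^(−λ·3620) = 0.58 ⇒ λ = −ln(0.58)/3620 = 0.000150477.
P(X > 13800) = e^(−0.000150477·13800) = e^(−2.0766) ≈ 0.1254.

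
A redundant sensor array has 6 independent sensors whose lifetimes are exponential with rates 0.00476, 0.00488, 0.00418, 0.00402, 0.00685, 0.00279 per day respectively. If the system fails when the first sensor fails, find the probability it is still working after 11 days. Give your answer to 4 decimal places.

0.7391

The time to first failure is exponential with rate Σλ = 0.00476 + 0.00488 + 0.00418 + 0.00402 + 0.00685 + 0.00279 = 0.02748.
P(min > 11) = e^(−0.02748·11) = e^(−0.30228) ≈ 0.7391.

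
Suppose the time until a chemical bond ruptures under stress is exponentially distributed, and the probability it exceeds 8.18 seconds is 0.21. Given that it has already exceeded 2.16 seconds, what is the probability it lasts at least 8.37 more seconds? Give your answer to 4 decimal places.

0.2025

From e^(−λ·8.18) = 0.21, λ = −ln(0.21)/8.18 = 0.190788.
Memoryless: P(X > 2.16+8.37 | X > 2.16) = P(X > 8.37) = e^(−0.190788·8.37) ≈ 0.2025.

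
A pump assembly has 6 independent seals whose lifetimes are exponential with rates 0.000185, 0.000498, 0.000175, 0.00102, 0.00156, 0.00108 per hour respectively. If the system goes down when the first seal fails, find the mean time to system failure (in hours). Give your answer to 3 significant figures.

The time to first failure is exponential with rate Σλ = 0.000185 + 0.000498 + 0.000175 + 0.00102 + 0.00156 + 0.00108 = 0.004518.
E[min] = 1/Σλ = 1/0.004518 = 221.337 hours.

221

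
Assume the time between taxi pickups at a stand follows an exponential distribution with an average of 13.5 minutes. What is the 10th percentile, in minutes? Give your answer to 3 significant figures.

1.42

The rate is λ = 1/13.5 = 0.0740741 per minute.
Set 1 − e^(−λt) = 0.1, so t = −ln(0.9)/λ = 0.10536/0.0740741 ≈ 1.42237 minutes.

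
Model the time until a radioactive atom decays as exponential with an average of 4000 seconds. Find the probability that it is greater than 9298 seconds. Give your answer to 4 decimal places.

The rate is λ = 1/4000 = 0.00025 per second.
P(X > 9298) = e^(−λ·9298) = e^(−2.3245) ≈ 0.0978.

0.0978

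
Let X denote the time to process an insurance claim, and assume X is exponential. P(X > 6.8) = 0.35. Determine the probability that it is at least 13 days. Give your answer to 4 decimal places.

0.1344

e^(−λ·6.8) = 0.35 ⇒ λ = −ln(0.35)/6.8 = 0.154386.
P(X > 13) = e^(−0.154386·13) = e^(−2.007) ≈ 0.1344.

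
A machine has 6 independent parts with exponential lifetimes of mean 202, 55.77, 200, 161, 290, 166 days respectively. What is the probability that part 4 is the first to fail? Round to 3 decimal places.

0.143

Rates: λ_i = 1/mean_i → 0.0049505, 0.0179308, 0.005, 0.00621118, 0.00344828, 0.0060241; Σλ = 0.0435648.
P(part 4 first) = λ_4/Σλ = 0.00621118/0.0435648 ≈ 0.143.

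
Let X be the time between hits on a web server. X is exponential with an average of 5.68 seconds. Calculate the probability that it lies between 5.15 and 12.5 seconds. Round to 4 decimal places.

The rate is λ = 1/5.68 = 0.176056 per second.
P(5.15 < X < 12.5) = e^(−λ·5.15) − e^(−λ·12.5) = 0.40386 − 0.11073 ≈ 0.2931.

0.2931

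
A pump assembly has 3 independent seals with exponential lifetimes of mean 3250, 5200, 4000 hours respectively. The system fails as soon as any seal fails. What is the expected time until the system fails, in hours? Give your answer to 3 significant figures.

1330

The first failure time is exponential with rate Σλ_i = 1/3250 + 1/5200 + 1/4000 = 0.00075 per hour.
E[min] = 1/Σλ = 1/0.00075 = 1333.33 hours.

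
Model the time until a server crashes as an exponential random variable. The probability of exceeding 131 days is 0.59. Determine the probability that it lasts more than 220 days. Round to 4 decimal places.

e^(−λ·131) = 0.59 ⇒ λ = −ln(0.59)/131 = 0.00402773.
P(X > 220) = e^(−0.00402773·220) = e^(−0.8861) ≈ 0.4123.

0.4123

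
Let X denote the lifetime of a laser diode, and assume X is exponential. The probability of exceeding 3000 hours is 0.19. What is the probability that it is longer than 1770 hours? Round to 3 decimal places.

e^(−λ·3000) = 0.19 ⇒ λ = −ln(0.19)/3000 = 0.000553577.
P(X > 1770) = e^(−0.000553577·1770) = e^(−0.97983) ≈ 0.375.

0.375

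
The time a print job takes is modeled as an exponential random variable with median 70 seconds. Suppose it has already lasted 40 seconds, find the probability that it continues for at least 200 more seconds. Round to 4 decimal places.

For an exponential, median = ln(2)/λ, so λ = ln 2 / 70 = 0.0099021 per second.
P(X > s+t | X > s) = e^(−λ(s+t))/e^(−λs) = e^(−λt), independent of s = 40.
P(X > 200) = e^(−1.9804) ≈ 0.1380.

0.1380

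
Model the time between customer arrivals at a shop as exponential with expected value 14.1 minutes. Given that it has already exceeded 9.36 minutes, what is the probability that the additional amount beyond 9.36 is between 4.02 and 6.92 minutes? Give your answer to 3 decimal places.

The rate is λ = 1/14.1 = 0.070922 per minute.
Memoryless: the residual past 9.36 is again Exp(λ).
P(4.02 < residual < 6.92) = e^(−λ·4.02) − e^(−λ·6.92) = 0.75193 − 0.61215 ≈ 0.140.

0.140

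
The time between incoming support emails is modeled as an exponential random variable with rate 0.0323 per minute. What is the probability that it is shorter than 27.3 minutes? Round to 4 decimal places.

P(X ≤ 27.3) = 1 − e^(−λ·27.3) = 1 − e^(−0.88179) ≈ 0.5860.

0.5860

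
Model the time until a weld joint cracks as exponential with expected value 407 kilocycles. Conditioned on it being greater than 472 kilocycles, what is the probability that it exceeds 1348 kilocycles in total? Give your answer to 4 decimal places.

The rate is λ = 1/407 = 0.002457 per kilocycle.
The exponential is memoryless, so the remaining time is again Exp(λ): the condition X > 472 is irrelevant.
P(X > 876) = e^(−2.1523) ≈ 0.1162.

0.1162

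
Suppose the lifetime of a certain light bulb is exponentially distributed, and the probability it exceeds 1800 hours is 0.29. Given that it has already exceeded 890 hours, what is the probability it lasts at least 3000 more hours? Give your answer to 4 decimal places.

0.1271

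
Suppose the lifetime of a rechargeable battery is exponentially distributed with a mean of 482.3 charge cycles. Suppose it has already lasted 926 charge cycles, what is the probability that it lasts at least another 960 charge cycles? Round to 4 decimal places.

0.1366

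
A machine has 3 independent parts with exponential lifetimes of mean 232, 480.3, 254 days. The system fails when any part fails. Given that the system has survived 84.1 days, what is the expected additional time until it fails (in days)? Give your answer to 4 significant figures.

96.81

First-failure rate Σλ = 1/232 + 1/480.3 + 1/254 = 0.0103294.
By memorylessness the expected residual is 1/Σλ = 96.8112 days, regardless of the 84.1 already elapsed.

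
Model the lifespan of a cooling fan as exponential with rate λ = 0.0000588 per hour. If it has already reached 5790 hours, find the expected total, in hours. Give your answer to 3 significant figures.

22800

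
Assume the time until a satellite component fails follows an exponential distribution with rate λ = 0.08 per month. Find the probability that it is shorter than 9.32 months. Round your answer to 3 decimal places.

P(X ≤ 9.32) = 1 − e^(−λ·9.32) = 1 − e^(−0.7456) ≈ 0.526.

0.526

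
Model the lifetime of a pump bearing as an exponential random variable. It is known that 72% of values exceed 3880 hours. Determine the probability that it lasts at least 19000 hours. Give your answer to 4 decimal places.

0.2002

e^(−λ·3880) = 0.72 ⇒ λ = −ln(0.72)/3880 = 0.000084666.
P(X > 19000) = e^(−0.000084666·19000) = e^(−1.6087) ≈ 0.2002.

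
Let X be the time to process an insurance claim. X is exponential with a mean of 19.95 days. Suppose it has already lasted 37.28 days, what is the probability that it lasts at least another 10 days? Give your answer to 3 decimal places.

0.606

The rate is λ = 1/19.95 = 0.0501253 per day.
P(X > s+t | X > s) = e^(−λ(s+t))/e^(−λs) = e^(−λt), independent of s = 37.28.
P(X > 10) = e^(−0.50125) ≈ 0.606.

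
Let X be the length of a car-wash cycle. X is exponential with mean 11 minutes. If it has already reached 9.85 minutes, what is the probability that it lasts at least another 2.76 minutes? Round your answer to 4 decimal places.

0.7781

The rate is λ = 1/11 = 0.0909091 per minute.
P(X > s+t | X > s) = e^(−λ(s+t))/e^(−λs) = e^(−λt), independent of s = 9.85.
P(X > 2.76) = e^(−0.25091) ≈ 0.7781.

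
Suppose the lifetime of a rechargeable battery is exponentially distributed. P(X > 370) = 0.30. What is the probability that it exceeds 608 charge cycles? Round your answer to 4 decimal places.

e^(−λ·370) = 0.30 ⇒ λ = −ln(0.30)/370 = 0.00325398.
P(X > 608) = e^(−0.00325398·608) = e^(−1.9784) ≈ 0.1383.

0.1383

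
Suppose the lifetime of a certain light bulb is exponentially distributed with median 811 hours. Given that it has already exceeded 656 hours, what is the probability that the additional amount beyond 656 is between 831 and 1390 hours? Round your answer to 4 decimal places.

0.1867

For an exponential, median = ln(2)/λ, so λ = ln 2 / 811 = 0.000854682 per hour.
Memoryless: the residual past 656 is again Exp(λ).
P(831 < residual < 1390) = e^(−λ·831) − e^(−λ·1390) = 0.49153 − 0.30483 ≈ 0.1867.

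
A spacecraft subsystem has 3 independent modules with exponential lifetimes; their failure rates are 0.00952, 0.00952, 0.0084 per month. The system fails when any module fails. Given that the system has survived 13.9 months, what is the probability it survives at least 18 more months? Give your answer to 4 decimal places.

0.6102

Time to first failure ~ Exp(Σλ) with Σλ = 0.02744.
By memorylessness, P(T > 13.9+18 | T > 13.9) = P(T > 18) = e^(−0.02744·18) ≈ 0.6102.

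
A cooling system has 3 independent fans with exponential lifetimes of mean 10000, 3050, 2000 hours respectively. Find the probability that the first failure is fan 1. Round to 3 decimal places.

Rates: λ_i = 1/mean_i → 0.0001, 0.000327869, 0.0005; Σλ = 0.000927869.
P(fan 1 first) = λ_1/Σλ = 0.0001/0.000927869 ≈ 0.108.

0.108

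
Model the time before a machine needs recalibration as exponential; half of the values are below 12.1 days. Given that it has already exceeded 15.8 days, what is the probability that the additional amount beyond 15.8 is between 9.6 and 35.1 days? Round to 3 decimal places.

0.443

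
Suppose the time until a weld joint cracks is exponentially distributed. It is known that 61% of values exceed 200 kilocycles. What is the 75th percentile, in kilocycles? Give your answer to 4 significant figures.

e^(−λ·200) = 0.61 ⇒ λ = −ln(0.61)/200 = 0.00247148.
75th percentile: 1 − e^(−λt) = 0.75, t = −ln(0.25)/λ = 560.916 kilocycles.

560.9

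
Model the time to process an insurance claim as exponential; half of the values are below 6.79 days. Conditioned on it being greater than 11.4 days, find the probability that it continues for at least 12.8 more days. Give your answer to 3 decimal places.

For an exponential, median = ln(2)/λ, so λ = ln 2 / 6.79 = 0.102084 per day.
P(X > s+t | X > s) = e^(−λ(s+t))/e^(−λs) = e^(−λt), independent of s = 11.4.
P(X > 12.8) = e^(−1.3067) ≈ 0.271.

0.271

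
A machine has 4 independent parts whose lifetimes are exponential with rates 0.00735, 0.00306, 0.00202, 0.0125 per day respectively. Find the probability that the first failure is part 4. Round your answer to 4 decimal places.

0.5014

The time to first failure is exponential with rate Σλ = 0.00735 + 0.00306 + 0.00202 + 0.0125 = 0.02493.
P(part 4 first) = λ_4/Σλ = 0.0125/0.02493 ≈ 0.5014.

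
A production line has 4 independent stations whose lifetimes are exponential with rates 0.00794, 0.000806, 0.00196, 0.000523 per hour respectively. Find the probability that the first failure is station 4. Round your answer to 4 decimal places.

0.0466

The time to first failure is exponential with rate Σλ = 0.00794 + 0.000806 + 0.00196 + 0.000523 = 0.011229.
P(station 4 first) = λ_4/Σλ = 0.000523/0.011229 ≈ 0.0466.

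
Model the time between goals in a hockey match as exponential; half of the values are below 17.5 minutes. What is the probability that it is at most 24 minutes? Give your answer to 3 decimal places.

0.613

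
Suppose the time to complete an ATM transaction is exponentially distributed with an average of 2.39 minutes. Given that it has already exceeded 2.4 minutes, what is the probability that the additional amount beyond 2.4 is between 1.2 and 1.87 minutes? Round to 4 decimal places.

The rate is λ = 1/2.39 = 0.41841 per minute.
Memoryless: the residual past 2.4 is again Exp(λ).
P(1.2 < residual < 1.87) = e^(−λ·1.2) − e^(−λ·1.87) = 0.60526 − 0.45729 ≈ 0.1480.

0.1480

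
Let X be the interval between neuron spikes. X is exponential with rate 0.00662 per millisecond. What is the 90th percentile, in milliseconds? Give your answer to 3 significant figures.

Set 1 − e^(−λt) = 0.9, so t = −ln(0.1)/λ = 2.3026/0.00662 ≈ 347.823 milliseconds.

348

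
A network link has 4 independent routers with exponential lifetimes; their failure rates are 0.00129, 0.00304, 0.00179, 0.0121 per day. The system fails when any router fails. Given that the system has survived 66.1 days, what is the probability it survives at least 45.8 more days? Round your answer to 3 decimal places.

0.434

Time to first failure ~ Exp(Σλ) with Σλ = 0.01822.
By memorylessness, P(T > 66.1+45.8 | T > 66.1) = P(T > 45.8) = e^(−0.01822·45.8) ≈ 0.434.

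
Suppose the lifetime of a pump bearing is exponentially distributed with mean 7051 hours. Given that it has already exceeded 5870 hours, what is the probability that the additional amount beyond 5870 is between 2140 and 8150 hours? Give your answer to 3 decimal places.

The rate is λ = 1/7051 = 0.000141824 per hour.
Memoryless: the residual past 5870 is again Exp(λ).
P(2140 < residual < 8150) = e^(−λ·2140) − e^(−λ·8150) = 0.73823 − 0.31479 ≈ 0.423.

0.423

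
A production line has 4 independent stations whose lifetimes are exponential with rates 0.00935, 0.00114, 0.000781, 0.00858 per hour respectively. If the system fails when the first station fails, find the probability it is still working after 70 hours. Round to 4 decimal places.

The time to first failure is exponential with rate Σλ = 0.00935 + 0.00114 + 0.000781 + 0.00858 = 0.019851.
P(min > 70) = e^(−0.019851·70) = e^(−1.3896) ≈ 0.2492.

0.2492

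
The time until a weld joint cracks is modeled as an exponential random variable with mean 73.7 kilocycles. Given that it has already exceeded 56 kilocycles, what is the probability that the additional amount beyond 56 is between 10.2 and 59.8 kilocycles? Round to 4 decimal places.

0.4265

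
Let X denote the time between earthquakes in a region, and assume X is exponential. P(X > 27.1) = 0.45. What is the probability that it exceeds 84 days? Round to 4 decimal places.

0.0842

e^(−λ·27.1) = 0.45 ⇒ λ = −ln(0.45)/27.1 = 0.0294652.
P(X > 84) = e^(−0.0294652·84) = e^(−2.4751) ≈ 0.0842.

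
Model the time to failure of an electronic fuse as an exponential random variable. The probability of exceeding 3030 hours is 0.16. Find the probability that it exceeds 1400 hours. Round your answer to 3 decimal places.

0.429

e^(−λ·3030) = 0.16 ⇒ λ = −ln(0.16)/3030 = 0.000604812.
P(X > 1400) = e^(−0.000604812·1400) = e^(−0.84674) ≈ 0.429.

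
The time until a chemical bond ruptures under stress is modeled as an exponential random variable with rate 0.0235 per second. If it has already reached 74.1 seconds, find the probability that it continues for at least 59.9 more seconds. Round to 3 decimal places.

0.245

By the memoryless property, P(X > 74.1+59.9 | X > 74.1) = P(X > 59.9).
P(X > 59.9) = e^(−1.4077) ≈ 0.245.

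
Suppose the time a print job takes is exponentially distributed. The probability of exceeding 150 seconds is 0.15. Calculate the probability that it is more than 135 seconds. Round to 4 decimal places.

0.1813

e^(−λ·150) = 0.15 ⇒ λ = −ln(0.15)/150 = 0.0126475.
P(X > 135) = e^(−0.0126475·135) = e^(−1.7074) ≈ 0.1813.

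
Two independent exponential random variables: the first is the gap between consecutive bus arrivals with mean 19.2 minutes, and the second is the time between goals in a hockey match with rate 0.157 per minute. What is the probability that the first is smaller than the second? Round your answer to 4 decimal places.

0.2491

λ_1 = 1/19.2 = 0.0520833, λ_2 = 0.157.
For independent exponentials, P(the first < the second) = λ_1/(λ_1+λ_2) = 0.0520833/0.209083 ≈ 0.2491.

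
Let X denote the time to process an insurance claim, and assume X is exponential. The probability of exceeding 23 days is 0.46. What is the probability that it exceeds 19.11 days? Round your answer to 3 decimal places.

0.525

e^(−λ·23) = 0.46 ⇒ λ = −ln(0.46)/23 = 0.0337621.
P(X > 19.11) = e^(−0.0337621·19.11) = e^(−0.64519) ≈ 0.525.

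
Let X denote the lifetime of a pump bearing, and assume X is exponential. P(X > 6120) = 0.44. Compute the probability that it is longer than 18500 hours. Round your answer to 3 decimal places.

e^(−λ·6120) = 0.44 ⇒ λ = −ln(0.44)/6120 = 0.000134147.
P(X > 18500) = e^(−0.000134147·18500) = e^(−2.4817) ≈ 0.084.

0.084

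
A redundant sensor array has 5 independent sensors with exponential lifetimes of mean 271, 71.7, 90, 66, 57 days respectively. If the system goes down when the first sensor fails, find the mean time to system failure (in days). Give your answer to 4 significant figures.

The first failure time is exponential with rate Σλ_i = 1/271 + 1/71.7 + 1/90 + 1/66 + 1/57 = 0.0614435 per day.
E[min] = 1/Σλ = 1/0.0614435 = 16.2751 days.

16.28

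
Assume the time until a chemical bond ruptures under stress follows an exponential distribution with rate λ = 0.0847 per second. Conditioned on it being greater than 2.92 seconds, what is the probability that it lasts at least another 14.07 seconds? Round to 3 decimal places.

P(X > s+t | X > s) = e^(−λ(s+t))/e^(−λs) = e^(−λt), independent of s = 2.92.
P(X > 14.07) = e^(−1.1917) ≈ 0.304.

0.304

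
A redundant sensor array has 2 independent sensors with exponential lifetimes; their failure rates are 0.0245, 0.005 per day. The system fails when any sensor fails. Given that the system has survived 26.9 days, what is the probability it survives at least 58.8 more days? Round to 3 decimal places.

Time to first failure ~ Exp(Σλ) with Σλ = 0.0295.
By memorylessness, P(T > 26.9+58.8 | T > 26.9) = P(T > 58.8) = e^(−0.0295·58.8) ≈ 0.176.

0.176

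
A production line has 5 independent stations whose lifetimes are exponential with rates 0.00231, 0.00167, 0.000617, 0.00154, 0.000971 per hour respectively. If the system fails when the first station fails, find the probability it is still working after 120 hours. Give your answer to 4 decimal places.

0.4262

The time to first failure is exponential with rate Σλ = 0.00231 + 0.00167 + 0.000617 + 0.00154 + 0.000971 = 0.007108.
P(min > 120) = e^(−0.007108·120) = e^(−0.85296) ≈ 0.4262.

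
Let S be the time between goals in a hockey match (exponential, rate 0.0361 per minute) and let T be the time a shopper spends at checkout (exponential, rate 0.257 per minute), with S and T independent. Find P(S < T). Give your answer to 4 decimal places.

0.1232

λ_1 = 0.0361, λ_2 = 0.257.
For independent exponentials, P(S < T) = λ_1/(λ_1+λ_2) = 0.0361/0.2931 ≈ 0.1232.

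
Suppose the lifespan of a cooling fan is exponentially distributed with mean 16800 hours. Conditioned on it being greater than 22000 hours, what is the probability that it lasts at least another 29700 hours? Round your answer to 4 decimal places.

0.1707

The rate is λ = 1/16800 = 0.0000595238 per hour.
By the memoryless property, P(X > 22000+29700 | X > 22000) = P(X > 29700).
P(X > 29700) = e^(−1.7679) ≈ 0.1707.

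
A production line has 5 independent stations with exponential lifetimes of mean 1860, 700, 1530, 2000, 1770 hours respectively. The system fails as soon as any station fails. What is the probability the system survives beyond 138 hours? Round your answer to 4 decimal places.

The first failure time is exponential with rate Σλ_i = 1/1860 + 1/700 + 1/1530 + 1/2000 + 1/1770 = 0.00368477 per hour.
P(min > 138) = e^(−0.00368477·138) = e^(−0.5085) ≈ 0.6014.

0.6014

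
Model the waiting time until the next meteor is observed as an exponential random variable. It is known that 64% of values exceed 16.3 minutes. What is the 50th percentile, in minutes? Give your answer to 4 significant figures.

25.32

e^(−λ·16.3) = 0.64 ⇒ λ = −ln(0.64)/16.3 = 0.0273796.
50th percentile: 1 − e^(−λt) = 0.5, t = −ln(0.5)/λ = 25.3162 minutes.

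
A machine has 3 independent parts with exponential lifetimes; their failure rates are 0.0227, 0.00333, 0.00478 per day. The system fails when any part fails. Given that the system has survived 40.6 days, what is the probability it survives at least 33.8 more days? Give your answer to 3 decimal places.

0.353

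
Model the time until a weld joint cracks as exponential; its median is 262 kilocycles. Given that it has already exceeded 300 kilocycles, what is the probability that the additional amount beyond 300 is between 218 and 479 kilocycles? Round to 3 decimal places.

0.280

For an exponential, median = ln(2)/λ, so λ = ln 2 / 262 = 0.0026456 per kilocycle.
Memoryless: the residual past 300 is again Exp(λ).
P(218 < residual < 479) = e^(−λ·218) − e^(−λ·479) = 0.56173 − 0.28161 ≈ 0.280.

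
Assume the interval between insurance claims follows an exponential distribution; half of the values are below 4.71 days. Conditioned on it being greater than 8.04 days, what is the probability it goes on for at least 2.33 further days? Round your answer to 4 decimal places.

For an exponential, median = ln(2)/λ, so λ = ln 2 / 4.71 = 0.147165 per day.
P(X > s+t | X > s) = e^(−λ(s+t))/e^(−λs) = e^(−λt), independent of s = 8.04.
P(X > 2.33) = e^(−0.34289) ≈ 0.7097.

0.7097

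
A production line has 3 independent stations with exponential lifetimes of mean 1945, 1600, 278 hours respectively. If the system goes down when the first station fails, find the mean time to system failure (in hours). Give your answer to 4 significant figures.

211.1

The first failure time is exponential with rate Σλ_i = 1/1945 + 1/1600 + 1/278 = 0.00473626 per hour.
E[min] = 1/Σλ = 1/0.00473626 = 211.137 hours.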